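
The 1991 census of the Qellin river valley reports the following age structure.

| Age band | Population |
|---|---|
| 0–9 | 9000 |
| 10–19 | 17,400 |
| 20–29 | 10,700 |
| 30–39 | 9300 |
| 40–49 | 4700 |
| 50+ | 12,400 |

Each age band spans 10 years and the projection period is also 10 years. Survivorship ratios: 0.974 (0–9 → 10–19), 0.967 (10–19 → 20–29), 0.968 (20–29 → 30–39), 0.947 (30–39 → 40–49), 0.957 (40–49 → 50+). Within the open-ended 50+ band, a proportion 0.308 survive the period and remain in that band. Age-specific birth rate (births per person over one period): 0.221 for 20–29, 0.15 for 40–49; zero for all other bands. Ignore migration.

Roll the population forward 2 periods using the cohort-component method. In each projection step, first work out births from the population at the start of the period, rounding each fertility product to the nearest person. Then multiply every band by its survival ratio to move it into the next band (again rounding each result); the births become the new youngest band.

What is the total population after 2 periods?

Numbering the bands 1..6 from youngest to oldest:
After projecting period 1:
Births: 10700 * 0.221 = 2365  |  4700 * 0.15 = 705 → 3070
Band 2: 9000 * 0.974 = 8766
Band 3: 17400 * 0.967 = 16826
Band 4: 10700 * 0.968 = 10358
Band 5: 9300 * 0.947 = 8807
Band 6: 4700 * 0.957 + 12400 * 0.308 = 4498 + 3819 = 8317
End of period: [3070, 8766, 16826, 10358, 8807, 8317]
After projecting period 2:
Births: 16826 * 0.221 = 3719  |  8807 * 0.15 = 1321 → 5040
Band 2: 3070 * 0.974 = 2990
Band 3: 8766 * 0.967 = 8477
Band 4: 16826 * 0.968 = 16288
Band 5: 10358 * 0.947 = 9809
Band 6: 8807 * 0.957 + 8317 * 0.308 = 8428 + 2562 = 10990
End of period: [5040, 2990, 8477, 16288, 9809, 10990]
Total after period 2: 5040 + 2990 + 8477 + 16288 + 9809 + 10990 = 53594

53594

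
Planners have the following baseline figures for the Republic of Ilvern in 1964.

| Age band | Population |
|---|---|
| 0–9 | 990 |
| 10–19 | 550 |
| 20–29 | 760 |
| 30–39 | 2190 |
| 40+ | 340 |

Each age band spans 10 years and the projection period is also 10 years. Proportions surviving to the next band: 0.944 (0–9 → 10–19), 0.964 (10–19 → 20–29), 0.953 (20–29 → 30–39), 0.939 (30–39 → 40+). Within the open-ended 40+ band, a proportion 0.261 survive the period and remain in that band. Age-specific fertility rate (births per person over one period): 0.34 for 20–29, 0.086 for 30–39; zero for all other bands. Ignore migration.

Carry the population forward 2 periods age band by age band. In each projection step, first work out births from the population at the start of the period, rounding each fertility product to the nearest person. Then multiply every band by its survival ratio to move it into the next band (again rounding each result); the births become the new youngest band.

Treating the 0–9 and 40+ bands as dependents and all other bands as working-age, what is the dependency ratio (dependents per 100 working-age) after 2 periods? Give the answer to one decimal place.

— Period 1 —
Births: 760 × 0.34 = 258, 2190 × 0.086 = 188 → 446
10–19: 990 × 0.944 = 935
20–29: 550 × 0.964 = 530
30–39: 760 × 0.953 = 724
40+: 2190 × 0.939 + 340 × 0.261 = 2056 + 89 = 2145
End of period: [446, 935, 530, 724, 2145]
— Period 2 —
Births: 530 × 0.34 = 180, 724 × 0.086 = 62 → 242
10–19: 446 × 0.944 = 421
20–29: 935 × 0.964 = 901
30–39: 530 × 0.953 = 505
40+: 724 × 0.939 + 2145 × 0.261 = 680 + 560 = 1240
End of period: [242, 421, 901, 505, 1240]
Dependents (band 0–9 + band 40+) = 242 + 1240 = 1482; working-age = 1827; ratio = 1482/1827 × 100 = 81.1

81.1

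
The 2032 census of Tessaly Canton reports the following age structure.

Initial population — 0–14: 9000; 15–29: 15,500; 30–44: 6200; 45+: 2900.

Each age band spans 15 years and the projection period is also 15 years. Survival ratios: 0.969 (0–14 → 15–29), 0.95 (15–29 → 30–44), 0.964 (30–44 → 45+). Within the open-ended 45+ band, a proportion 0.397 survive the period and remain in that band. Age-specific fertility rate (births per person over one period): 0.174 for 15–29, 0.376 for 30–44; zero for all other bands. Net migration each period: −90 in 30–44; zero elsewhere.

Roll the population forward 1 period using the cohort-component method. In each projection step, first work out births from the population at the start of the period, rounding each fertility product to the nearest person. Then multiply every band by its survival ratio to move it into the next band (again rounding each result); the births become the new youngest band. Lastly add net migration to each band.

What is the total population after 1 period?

Period 1:
Births: 15500 × 0.174 = 2697, 6200 × 0.376 = 2331 ⇒ total 5028
15–29: 9000 × 0.969 = 8721
30–44: 15500 × 0.95 = 14725
45+: 6200 × 0.964 + 2900 × 0.397 = 5977 + 1151 = 7128
Net migration: 30–44 − 90 → 14635
Giving 5028 / 8721 / 14635 / 7128.
Total after period 1: 5028 + 8721 + 14635 + 7128 = 35512

35512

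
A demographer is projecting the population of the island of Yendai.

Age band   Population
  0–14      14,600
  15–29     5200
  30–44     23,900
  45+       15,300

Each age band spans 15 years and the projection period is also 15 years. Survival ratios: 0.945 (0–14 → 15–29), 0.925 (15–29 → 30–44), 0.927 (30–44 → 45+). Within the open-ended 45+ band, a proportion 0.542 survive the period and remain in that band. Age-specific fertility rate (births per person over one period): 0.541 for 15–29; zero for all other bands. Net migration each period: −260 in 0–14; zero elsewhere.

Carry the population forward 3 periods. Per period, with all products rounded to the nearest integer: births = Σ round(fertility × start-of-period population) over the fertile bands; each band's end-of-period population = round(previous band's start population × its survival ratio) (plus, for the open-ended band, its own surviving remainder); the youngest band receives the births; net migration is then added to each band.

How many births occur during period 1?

2813

[period 1]
Births: 5200 * 0.541 = 2813
15–29: 14600 * 0.945 = 13797
30–44: 5200 * 0.925 = 4810
45+: 23900 * 0.927 + 15300 * 0.542 = 22155 + 8293 = 30448
Net migration: 0–14 − 260 → 2553
Giving 2553 / 13797 / 4810 / 30448.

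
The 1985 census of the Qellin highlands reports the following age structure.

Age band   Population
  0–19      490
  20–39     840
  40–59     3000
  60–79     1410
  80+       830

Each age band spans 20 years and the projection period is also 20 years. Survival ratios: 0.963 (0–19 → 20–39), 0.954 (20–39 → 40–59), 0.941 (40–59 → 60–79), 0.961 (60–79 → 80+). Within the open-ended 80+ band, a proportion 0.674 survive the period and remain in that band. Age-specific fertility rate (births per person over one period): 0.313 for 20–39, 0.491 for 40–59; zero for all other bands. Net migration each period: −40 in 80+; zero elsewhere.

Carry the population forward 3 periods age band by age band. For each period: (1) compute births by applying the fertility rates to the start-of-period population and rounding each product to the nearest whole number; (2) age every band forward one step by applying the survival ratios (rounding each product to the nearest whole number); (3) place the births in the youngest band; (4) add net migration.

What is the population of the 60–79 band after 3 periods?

After projecting period 1:
Births: 840 × 0.313 = 263, 3000 × 0.491 = 1473 ⇒ total 1736
20–39: 490 × 0.963 = 472
40–59: 840 × 0.954 = 801
60–79: 3000 × 0.941 = 2823
80+: 1410 × 0.961 + 830 × 0.674 = 1355 + 559 = 1914
Net migration: 80+ − 40 → 1874
Giving 1736 / 472 / 801 / 2823 / 1874.
After projecting period 2:
Births: 472 × 0.313 = 148, 801 × 0.491 = 393 ⇒ total 541
20–39: 1736 × 0.963 = 1672
40–59: 472 × 0.954 = 450
60–79: 801 × 0.941 = 754
80+: 2823 × 0.961 + 1874 × 0.674 = 2713 + 1263 = 3976
Net migration: 80+ − 40 → 3936
Giving 541 / 1672 / 450 / 754 / 3936.
After projecting period 3:
Births: 1672 × 0.313 = 523, 450 × 0.491 = 221 ⇒ total 744
20–39: 541 × 0.963 = 521
40–59: 1672 × 0.954 = 1595
60–79: 450 × 0.941 = 423
80+: 754 × 0.961 + 3936 × 0.674 = 725 + 2653 = 3378
Net migration: 80+ − 40 → 3338
Giving 744 / 521 / 1595 / 423 / 3338.

423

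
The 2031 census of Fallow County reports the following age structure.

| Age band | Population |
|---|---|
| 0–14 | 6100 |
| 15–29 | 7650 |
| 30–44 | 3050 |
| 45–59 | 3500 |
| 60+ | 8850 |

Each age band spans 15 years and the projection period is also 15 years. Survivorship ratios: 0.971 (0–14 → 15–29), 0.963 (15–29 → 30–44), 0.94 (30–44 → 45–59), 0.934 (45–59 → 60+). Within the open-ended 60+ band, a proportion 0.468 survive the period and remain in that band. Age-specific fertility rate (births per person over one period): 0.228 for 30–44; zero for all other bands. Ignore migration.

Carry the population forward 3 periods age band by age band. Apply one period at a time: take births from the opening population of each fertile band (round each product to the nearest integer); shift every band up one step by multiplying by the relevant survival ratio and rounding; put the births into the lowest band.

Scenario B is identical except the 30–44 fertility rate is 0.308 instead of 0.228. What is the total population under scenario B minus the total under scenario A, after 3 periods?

1256

(Groups numbered youngest = 1 to oldest = 5.)
Period 1.
Births: 3050 * 0.228 = 695
Group 2: 6100 * 0.971 = 5923
Group 3: 7650 * 0.963 = 7367
Group 4: 3050 * 0.94 = 2867
Group 5: 3500 * 0.934 + 8850 * 0.468 = 3269 + 4142 = 7411
End of period: [695, 5923, 7367, 2867, 7411]
Period 2.
Births: 7367 * 0.228 = 1680
Group 2: 695 * 0.971 = 675
Group 3: 5923 * 0.963 = 5704
Group 4: 7367 * 0.94 = 6925
Group 5: 2867 * 0.934 + 7411 * 0.468 = 2678 + 3468 = 6146
End of period: [1680, 675, 5704, 6925, 6146]
Period 3.
Births: 5704 * 0.228 = 1301
Group 2: 1680 * 0.971 = 1631
Group 3: 675 * 0.963 = 650
Group 4: 5704 * 0.94 = 5362
Group 5: 6925 * 0.934 + 6146 * 0.468 = 6468 + 2876 = 9344
End of period: [1301, 1631, 650, 5362, 9344]
Scenario A total after 3 periods: 18288
Scenario B projection —
Period 1.
Births: 3050 * 0.308 = 939
Group 2: 6100 * 0.971 = 5923
Group 3: 7650 * 0.963 = 7367
Group 4: 3050 * 0.94 = 2867
Group 5: 3500 * 0.934 + 8850 * 0.468 = 3269 + 4142 = 7411
End of period: [939, 5923, 7367, 2867, 7411]
Period 2.
Births: 7367 * 0.308 = 2269
Group 2: 939 * 0.971 = 912
Group 3: 5923 * 0.963 = 5704
Group 4: 7367 * 0.94 = 6925
Group 5: 2867 * 0.934 + 7411 * 0.468 = 2678 + 3468 = 6146
End of period: [2269, 912, 5704, 6925, 6146]
Period 3.
Births: 5704 * 0.308 = 1757
Group 2: 2269 * 0.971 = 2203
Group 3: 912 * 0.963 = 878
Group 4: 5704 * 0.94 = 5362
Group 5: 6925 * 0.934 + 6146 * 0.468 = 6468 + 2876 = 9344
End of period: [1757, 2203, 878, 5362, 9344]
Scenario B total after 3 periods: 19544
Difference B − A = 19544 − 18288 = 1256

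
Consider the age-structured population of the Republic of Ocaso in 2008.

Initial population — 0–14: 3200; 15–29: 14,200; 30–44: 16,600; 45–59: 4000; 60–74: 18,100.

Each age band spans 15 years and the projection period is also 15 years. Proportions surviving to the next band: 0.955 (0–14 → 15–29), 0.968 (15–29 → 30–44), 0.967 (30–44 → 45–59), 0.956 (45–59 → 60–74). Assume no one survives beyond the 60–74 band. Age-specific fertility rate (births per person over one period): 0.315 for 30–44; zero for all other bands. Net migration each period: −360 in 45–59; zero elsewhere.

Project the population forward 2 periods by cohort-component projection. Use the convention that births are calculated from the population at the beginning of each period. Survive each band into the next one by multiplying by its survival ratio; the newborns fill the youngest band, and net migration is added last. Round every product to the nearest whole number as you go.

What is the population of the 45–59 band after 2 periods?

12932

(Bands numbered youngest = 1 to oldest = 5.)
Period 1.
Births: 16600 * 0.315 = 5229
Band 2: 3200 * 0.955 = 3056
Band 3: 14200 * 0.968 = 13746
Band 4: 16600 * 0.967 = 16052
Band 5: 4000 * 0.956 = 3824
Net migration: Band 4 − 360 → 15692
Population now: 0–14=5229, 15–29=3056, 30–44=13746, 45–59=15692, 60–74=3824
Period 2.
Births: 13746 * 0.315 = 4330
Band 2: 5229 * 0.955 = 4994
Band 3: 3056 * 0.968 = 2958
Band 4: 13746 * 0.967 = 13292
Band 5: 15692 * 0.956 = 15002
Net migration: Band 4 − 360 → 12932
Population now: 0–14=4330, 15–29=4994, 30–44=2958, 45–59=12932, 60–74=15002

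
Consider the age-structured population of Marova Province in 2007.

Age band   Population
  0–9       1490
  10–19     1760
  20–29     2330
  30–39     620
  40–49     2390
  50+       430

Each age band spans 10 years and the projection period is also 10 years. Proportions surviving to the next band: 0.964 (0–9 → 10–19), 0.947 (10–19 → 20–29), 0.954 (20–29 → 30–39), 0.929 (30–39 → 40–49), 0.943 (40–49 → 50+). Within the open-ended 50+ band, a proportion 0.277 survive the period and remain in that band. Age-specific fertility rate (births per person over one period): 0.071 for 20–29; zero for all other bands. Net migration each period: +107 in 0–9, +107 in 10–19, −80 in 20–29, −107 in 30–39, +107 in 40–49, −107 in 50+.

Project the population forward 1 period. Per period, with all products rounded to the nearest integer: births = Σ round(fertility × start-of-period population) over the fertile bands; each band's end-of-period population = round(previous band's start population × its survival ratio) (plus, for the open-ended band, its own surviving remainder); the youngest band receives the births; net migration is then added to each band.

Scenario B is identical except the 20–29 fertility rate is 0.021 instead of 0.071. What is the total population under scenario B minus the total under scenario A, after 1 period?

Let band 1 be 0–9 through band 6 = 50+.
Period 1:
Births: 2330 * 0.071 = 165
Band 2: 1490 * 0.964 = 1436
Band 3: 1760 * 0.947 = 1667
Band 4: 2330 * 0.954 = 2223
Band 5: 620 * 0.929 = 576
Band 6: 2390 * 0.943 + 430 * 0.277 = 2254 + 119 = 2373
Net migration: Band 1 + 107 → 272; Band 2 + 107 → 1543; Band 3 − 80 → 1587; Band 4 − 107 → 2116; Band 5 + 107 → 683; Band 6 − 107 → 2266
Giving 272 / 1543 / 1587 / 2116 / 683 / 2266.
Scenario A total after 1 period: 8467
Scenario B projection —
Period 1:
Births: 2330 * 0.021 = 49
Band 2: 1490 * 0.964 = 1436
Band 3: 1760 * 0.947 = 1667
Band 4: 2330 * 0.954 = 2223
Band 5: 620 * 0.929 = 576
Band 6: 2390 * 0.943 + 430 * 0.277 = 2254 + 119 = 2373
Net migration: Band 1 + 107 → 156; Band 2 + 107 → 1543; Band 3 − 80 → 1587; Band 4 − 107 → 2116; Band 5 + 107 → 683; Band 6 − 107 → 2266
Giving 156 / 1543 / 1587 / 2116 / 683 / 2266.
Scenario B total after 1 period: 8351
Difference B − A = 8351 − 8467 = -116

-116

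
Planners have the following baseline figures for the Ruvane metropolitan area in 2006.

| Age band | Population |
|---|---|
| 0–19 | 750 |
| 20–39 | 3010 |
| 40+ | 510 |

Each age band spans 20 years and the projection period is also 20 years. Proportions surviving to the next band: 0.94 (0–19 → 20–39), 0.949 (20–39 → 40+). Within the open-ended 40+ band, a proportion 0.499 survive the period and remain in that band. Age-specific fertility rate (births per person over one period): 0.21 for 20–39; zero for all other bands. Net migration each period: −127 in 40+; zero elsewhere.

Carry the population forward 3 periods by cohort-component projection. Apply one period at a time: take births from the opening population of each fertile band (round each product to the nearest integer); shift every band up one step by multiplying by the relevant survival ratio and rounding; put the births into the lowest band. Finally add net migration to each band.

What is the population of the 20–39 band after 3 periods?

Period 1.
Births: 3010 × 0.21 = 632
20–39: 750 × 0.94 = 705
40+: 3010 × 0.949 + 510 × 0.499 = 2856 + 254 = 3110
Net migration: 40+ − 127 → 2983
End of period: [632, 705, 2983]
Period 2.
Births: 705 × 0.21 = 148
20–39: 632 × 0.94 = 594
40+: 705 × 0.949 + 2983 × 0.499 = 669 + 1489 = 2158
Net migration: 40+ − 127 → 2031
End of period: [148, 594, 2031]
Period 3.
Births: 594 × 0.21 = 125
20–39: 148 × 0.94 = 139
40+: 594 × 0.949 + 2031 × 0.499 = 564 + 1013 = 1577
Net migration: 40+ − 127 → 1450
End of period: [125, 139, 1450]

139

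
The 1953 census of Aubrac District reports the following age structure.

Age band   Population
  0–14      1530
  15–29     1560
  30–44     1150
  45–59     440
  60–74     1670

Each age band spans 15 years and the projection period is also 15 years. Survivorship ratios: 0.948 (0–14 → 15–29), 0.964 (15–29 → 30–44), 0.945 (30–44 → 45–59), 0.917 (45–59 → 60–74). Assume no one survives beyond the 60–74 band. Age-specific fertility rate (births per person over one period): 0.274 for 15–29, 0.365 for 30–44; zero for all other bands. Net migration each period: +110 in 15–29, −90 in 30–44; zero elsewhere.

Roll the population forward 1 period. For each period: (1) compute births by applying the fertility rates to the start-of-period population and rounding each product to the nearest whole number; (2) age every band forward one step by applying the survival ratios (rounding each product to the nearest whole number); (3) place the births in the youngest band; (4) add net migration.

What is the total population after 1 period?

5311

Period 1:
Births: 1560 × 0.274 = 427  |  1150 × 0.365 = 420 — total 847
15–29: 1530 × 0.948 = 1450
30–44: 1560 × 0.964 = 1504
45–59: 1150 × 0.945 = 1087
60–74: 440 × 0.917 = 403
Net migration: 15–29 + 110 → 1560; 30–44 − 90 → 1414
Giving 847 / 1560 / 1414 / 1087 / 403.
Total after period 1: 847 + 1560 + 1414 + 1087 + 403 = 5311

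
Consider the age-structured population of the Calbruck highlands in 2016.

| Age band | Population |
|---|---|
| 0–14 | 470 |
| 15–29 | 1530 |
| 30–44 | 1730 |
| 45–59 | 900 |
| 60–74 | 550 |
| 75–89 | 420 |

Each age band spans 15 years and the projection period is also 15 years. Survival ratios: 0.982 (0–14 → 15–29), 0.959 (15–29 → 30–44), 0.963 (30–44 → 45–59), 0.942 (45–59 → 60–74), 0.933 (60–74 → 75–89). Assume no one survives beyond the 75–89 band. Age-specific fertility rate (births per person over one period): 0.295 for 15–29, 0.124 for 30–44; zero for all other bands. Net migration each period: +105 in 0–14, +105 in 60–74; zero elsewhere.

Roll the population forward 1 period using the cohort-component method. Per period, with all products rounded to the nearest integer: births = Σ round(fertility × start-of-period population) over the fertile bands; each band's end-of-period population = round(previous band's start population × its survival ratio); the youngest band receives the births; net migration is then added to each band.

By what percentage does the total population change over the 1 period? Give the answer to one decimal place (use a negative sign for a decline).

Period 1:
Births: 1530 * 0.295 = 451, 1730 * 0.124 = 215 — total 666
15–29: 470 * 0.982 = 462
30–44: 1530 * 0.959 = 1467
45–59: 1730 * 0.963 = 1666
60–74: 900 * 0.942 = 848
75–89: 550 * 0.933 = 513
Net migration: 0–14 + 105 → 771; 60–74 + 105 → 953
Giving 771 / 462 / 1467 / 1666 / 953 / 513.
Total: 5600 → 5832; change = 232; percentage change = 4.1%

4.1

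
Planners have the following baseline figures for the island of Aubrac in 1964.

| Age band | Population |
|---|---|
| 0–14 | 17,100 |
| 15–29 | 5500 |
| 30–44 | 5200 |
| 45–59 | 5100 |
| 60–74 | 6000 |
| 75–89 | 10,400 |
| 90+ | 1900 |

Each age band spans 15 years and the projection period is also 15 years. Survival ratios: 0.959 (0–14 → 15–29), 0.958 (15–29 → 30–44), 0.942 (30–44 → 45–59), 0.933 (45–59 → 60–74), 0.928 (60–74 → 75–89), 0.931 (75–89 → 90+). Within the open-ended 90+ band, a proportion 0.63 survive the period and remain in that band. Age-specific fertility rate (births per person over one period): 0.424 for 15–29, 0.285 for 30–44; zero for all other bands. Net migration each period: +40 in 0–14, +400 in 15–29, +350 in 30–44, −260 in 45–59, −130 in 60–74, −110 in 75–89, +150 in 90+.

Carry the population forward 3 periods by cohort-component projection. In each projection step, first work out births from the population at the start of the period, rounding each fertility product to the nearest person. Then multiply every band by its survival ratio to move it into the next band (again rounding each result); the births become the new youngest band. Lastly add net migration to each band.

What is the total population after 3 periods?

54841

Call the groups 1 to 7, youngest first.
Period 1:
Births: 5500 × 0.424 = 2332 ; 5200 × 0.285 = 1482 → 3814
Group 2: 17100 × 0.959 = 16399
Group 3: 5500 × 0.958 = 5269
Group 4: 5200 × 0.942 = 4898
Group 5: 5100 × 0.933 = 4758
Group 6: 6000 × 0.928 = 5568
Group 7: 10400 × 0.931 + 1900 × 0.63 = 9682 + 1197 = 10879
Net migration: Group 1 + 40 → 3854; Group 2 + 400 → 16799; Group 3 + 350 → 5619; Group 4 − 260 → 4638; Group 5 − 130 → 4628; Group 6 − 110 → 5458; Group 7 + 150 → 11029
End of period: [3854, 16799, 5619, 4638, 4628, 5458, 11029]
Period 2:
Births: 16799 × 0.424 = 7123 ; 5619 × 0.285 = 1601 → 8724
Group 2: 3854 × 0.959 = 3696
Group 3: 16799 × 0.958 = 16093
Group 4: 5619 × 0.942 = 5293
Group 5: 4638 × 0.933 = 4327
Group 6: 4628 × 0.928 = 4295
Group 7: 5458 × 0.931 + 11029 × 0.63 = 5081 + 6948 = 12029
Net migration: Group 1 + 40 → 8764; Group 2 + 400 → 4096; Group 3 + 350 → 16443; Group 4 − 260 → 5033; Group 5 − 130 → 4197; Group 6 − 110 → 4185; Group 7 + 150 → 12179
End of period: [8764, 4096, 16443, 5033, 4197, 4185, 12179]
Period 3:
Births: 4096 × 0.424 = 1737 ; 16443 × 0.285 = 4686 → 6423
Group 2: 8764 × 0.959 = 8405
Group 3: 4096 × 0.958 = 3924
Group 4: 16443 × 0.942 = 15489
Group 5: 5033 × 0.933 = 4696
Group 6: 4197 × 0.928 = 3895
Group 7: 4185 × 0.931 + 12179 × 0.63 = 3896 + 7673 = 11569
Net migration: Group 1 + 40 → 6463; Group 2 + 400 → 8805; Group 3 + 350 → 4274; Group 4 − 260 → 15229; Group 5 − 130 → 4566; Group 6 − 110 → 3785; Group 7 + 150 → 11719
End of period: [6463, 8805, 4274, 15229, 4566, 3785, 11719]
Total after period 3: 6463 + 8805 + 4274 + 15229 + 4566 + 3785 + 11719 = 54841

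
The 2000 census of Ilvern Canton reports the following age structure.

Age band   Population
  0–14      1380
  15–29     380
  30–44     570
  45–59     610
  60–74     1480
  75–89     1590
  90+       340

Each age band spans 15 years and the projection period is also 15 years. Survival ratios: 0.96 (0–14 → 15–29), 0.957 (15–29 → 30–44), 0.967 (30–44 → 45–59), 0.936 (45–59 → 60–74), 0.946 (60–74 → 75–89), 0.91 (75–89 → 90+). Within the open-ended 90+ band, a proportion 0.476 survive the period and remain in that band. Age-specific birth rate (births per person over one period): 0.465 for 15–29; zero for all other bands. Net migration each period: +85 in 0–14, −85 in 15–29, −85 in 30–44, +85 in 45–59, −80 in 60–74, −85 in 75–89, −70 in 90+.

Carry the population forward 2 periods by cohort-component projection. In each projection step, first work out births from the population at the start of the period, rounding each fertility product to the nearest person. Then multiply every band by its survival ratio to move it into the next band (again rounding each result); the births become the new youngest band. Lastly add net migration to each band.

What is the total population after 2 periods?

Call the bands 1 to 7, youngest first.
After projecting period 1:
Births: 380 × 0.465 = 177
Band 2: 1380 × 0.96 = 1325
Band 3: 380 × 0.957 = 364
Band 4: 570 × 0.967 = 551
Band 5: 610 × 0.936 = 571
Band 6: 1480 × 0.946 = 1400
Band 7: 1590 × 0.91 + 340 × 0.476 = 1447 + 162 = 1609
Net migration: Band 1 + 85 → 262; Band 2 − 85 → 1240; Band 3 − 85 → 279; Band 4 + 85 → 636; Band 5 − 80 → 491; Band 6 − 85 → 1315; Band 7 − 70 → 1539
End of period: [262, 1240, 279, 636, 491, 1315, 1539]
After projecting period 2:
Births: 1240 × 0.465 = 577
Band 2: 262 × 0.96 = 252
Band 3: 1240 × 0.957 = 1187
Band 4: 279 × 0.967 = 270
Band 5: 636 × 0.936 = 595
Band 6: 491 × 0.946 = 464
Band 7: 1315 × 0.91 + 1539 × 0.476 = 1197 + 733 = 1930
Net migration: Band 1 + 85 → 662; Band 2 − 85 → 167; Band 3 − 85 → 1102; Band 4 + 85 → 355; Band 5 − 80 → 515; Band 6 − 85 → 379; Band 7 − 70 → 1860
End of period: [662, 167, 1102, 355, 515, 379, 1860]
Total after period 2: 662 + 167 + 1102 + 355 + 515 + 379 + 1860 = 5040

5040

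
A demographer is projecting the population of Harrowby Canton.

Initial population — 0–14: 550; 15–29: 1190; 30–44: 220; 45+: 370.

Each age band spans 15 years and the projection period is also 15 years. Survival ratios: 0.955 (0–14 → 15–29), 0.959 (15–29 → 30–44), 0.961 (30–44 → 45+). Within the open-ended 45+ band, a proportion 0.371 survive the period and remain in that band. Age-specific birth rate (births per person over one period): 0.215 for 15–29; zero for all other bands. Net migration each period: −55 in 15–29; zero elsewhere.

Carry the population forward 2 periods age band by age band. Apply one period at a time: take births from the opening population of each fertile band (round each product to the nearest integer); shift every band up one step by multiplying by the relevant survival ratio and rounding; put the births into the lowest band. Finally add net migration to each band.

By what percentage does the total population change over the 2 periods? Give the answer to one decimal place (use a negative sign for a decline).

-15.6

Numbering the groups 1..4 from youngest to oldest:
After projecting period 1:
Births: 1190 * 0.215 = 256
Group 2: 550 * 0.955 = 525
Group 3: 1190 * 0.959 = 1141
Group 4: 220 * 0.961 + 370 * 0.371 = 211 + 137 = 348
Net migration: Group 2 − 55 → 470
End of period: [256, 470, 1141, 348]
After projecting period 2:
Births: 470 * 0.215 = 101
Group 2: 256 * 0.955 = 244
Group 3: 470 * 0.959 = 451
Group 4: 1141 * 0.961 + 348 * 0.371 = 1097 + 129 = 1226
Net migration: Group 2 − 55 → 189
End of period: [101, 189, 451, 1226]
Total: 2330 → 1967; change = -363; percentage change = -15.6%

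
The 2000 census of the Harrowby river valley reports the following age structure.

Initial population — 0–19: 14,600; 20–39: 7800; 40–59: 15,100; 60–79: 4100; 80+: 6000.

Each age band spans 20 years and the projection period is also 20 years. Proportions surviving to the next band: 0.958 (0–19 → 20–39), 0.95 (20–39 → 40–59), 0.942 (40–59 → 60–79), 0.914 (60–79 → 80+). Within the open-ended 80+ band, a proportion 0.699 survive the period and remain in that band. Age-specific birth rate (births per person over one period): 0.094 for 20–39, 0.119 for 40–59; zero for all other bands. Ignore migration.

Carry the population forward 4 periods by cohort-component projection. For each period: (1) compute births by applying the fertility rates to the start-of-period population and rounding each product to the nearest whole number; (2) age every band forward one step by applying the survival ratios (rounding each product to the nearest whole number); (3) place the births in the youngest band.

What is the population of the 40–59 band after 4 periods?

Period 1.
Births: 7800 × 0.094 = 733  |  15100 × 0.119 = 1797 ⇒ total 2530
20–39: 14600 × 0.958 = 13987
40–59: 7800 × 0.95 = 7410
60–79: 15100 × 0.942 = 14224
80+: 4100 × 0.914 + 6000 × 0.699 = 3747 + 4194 = 7941
Giving 2530 / 13987 / 7410 / 14224 / 7941.
Period 2.
Births: 13987 × 0.094 = 1315  |  7410 × 0.119 = 882 ⇒ total 2197
20–39: 2530 × 0.958 = 2424
40–59: 13987 × 0.95 = 13288
60–79: 7410 × 0.942 = 6980
80+: 14224 × 0.914 + 7941 × 0.699 = 13001 + 5551 = 18552
Giving 2197 / 2424 / 13288 / 6980 / 18552.
Period 3.
Births: 2424 × 0.094 = 228  |  13288 × 0.119 = 1581 ⇒ total 1809
20–39: 2197 × 0.958 = 2105
40–59: 2424 × 0.95 = 2303
60–79: 13288 × 0.942 = 12517
80+: 6980 × 0.914 + 18552 × 0.699 = 6380 + 12968 = 19348
Giving 1809 / 2105 / 2303 / 12517 / 19348.
Period 4.
Births: 2105 × 0.094 = 198  |  2303 × 0.119 = 274 ⇒ total 472
20–39: 1809 × 0.958 = 1733
40–59: 2105 × 0.95 = 2000
60–79: 2303 × 0.942 = 2169
80+: 12517 × 0.914 + 19348 × 0.699 = 11441 + 13524 = 24965
Giving 472 / 1733 / 2000 / 2169 / 24965.

2000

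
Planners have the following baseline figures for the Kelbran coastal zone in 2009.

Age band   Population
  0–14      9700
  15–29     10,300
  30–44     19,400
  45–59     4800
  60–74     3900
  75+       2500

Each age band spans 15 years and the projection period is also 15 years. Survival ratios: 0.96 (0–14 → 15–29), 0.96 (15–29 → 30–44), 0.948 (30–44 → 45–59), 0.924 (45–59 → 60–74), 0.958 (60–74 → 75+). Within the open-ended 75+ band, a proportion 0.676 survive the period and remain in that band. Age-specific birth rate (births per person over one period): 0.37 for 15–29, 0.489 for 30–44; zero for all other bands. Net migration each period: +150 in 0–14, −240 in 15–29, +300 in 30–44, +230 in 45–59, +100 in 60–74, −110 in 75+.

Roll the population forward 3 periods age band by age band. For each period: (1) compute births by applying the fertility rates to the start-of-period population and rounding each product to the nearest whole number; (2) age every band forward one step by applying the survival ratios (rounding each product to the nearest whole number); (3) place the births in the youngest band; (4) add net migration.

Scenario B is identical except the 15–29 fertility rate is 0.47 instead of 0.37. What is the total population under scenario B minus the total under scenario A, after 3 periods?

Period 1.
Births: 10300 * 0.37 = 3811 ; 19400 * 0.489 = 9487 ⇒ total 13298
15–29: 9700 * 0.96 = 9312
30–44: 10300 * 0.96 = 9888
45–59: 19400 * 0.948 = 18391
60–74: 4800 * 0.924 = 4435
75+: 3900 * 0.958 + 2500 * 0.676 = 3736 + 1690 = 5426
Net migration: 0–14 + 150 → 13448; 15–29 − 240 → 9072; 30–44 + 300 → 10188; 45–59 + 230 → 18621; 60–74 + 100 → 4535; 75+ − 110 → 5316
End of period: [13448, 9072, 10188, 18621, 4535, 5316]
Period 2.
Births: 9072 * 0.37 = 3357 ; 10188 * 0.489 = 4982 ⇒ total 8339
15–29: 13448 * 0.96 = 12910
30–44: 9072 * 0.96 = 8709
45–59: 10188 * 0.948 = 9658
60–74: 18621 * 0.924 = 17206
75+: 4535 * 0.958 + 5316 * 0.676 = 4345 + 3594 = 7939
Net migration: 0–14 + 150 → 8489; 15–29 − 240 → 12670; 30–44 + 300 → 9009; 45–59 + 230 → 9888; 60–74 + 100 → 17306; 75+ − 110 → 7829
End of period: [8489, 12670, 9009, 9888, 17306, 7829]
Period 3.
Births: 12670 * 0.37 = 4688 ; 9009 * 0.489 = 4405 ⇒ total 9093
15–29: 8489 * 0.96 = 8149
30–44: 12670 * 0.96 = 12163
45–59: 9009 * 0.948 = 8541
60–74: 9888 * 0.924 = 9137
75+: 17306 * 0.958 + 7829 * 0.676 = 16579 + 5292 = 21871
Net migration: 0–14 + 150 → 9243; 15–29 − 240 → 7909; 30–44 + 300 → 12463; 45–59 + 230 → 8771; 60–74 + 100 → 9237; 75+ − 110 → 21761
End of period: [9243, 7909, 12463, 8771, 9237, 21761]
Scenario A total after 3 periods: 69384
Scenario B projection —
Period 1.
Births: 10300 * 0.47 = 4841 ; 19400 * 0.489 = 9487 ⇒ total 14328
15–29: 9700 * 0.96 = 9312
30–44: 10300 * 0.96 = 9888
45–59: 19400 * 0.948 = 18391
60–74: 4800 * 0.924 = 4435
75+: 3900 * 0.958 + 2500 * 0.676 = 3736 + 1690 = 5426
Net migration: 0–14 + 150 → 14478; 15–29 − 240 → 9072; 30–44 + 300 → 10188; 45–59 + 230 → 18621; 60–74 + 100 → 4535; 75+ − 110 → 5316
End of period: [14478, 9072, 10188, 18621, 4535, 5316]
Period 2.
Births: 9072 * 0.47 = 4264 ; 10188 * 0.489 = 4982 ⇒ total 9246
15–29: 14478 * 0.96 = 13899
30–44: 9072 * 0.96 = 8709
45–59: 10188 * 0.948 = 9658
60–74: 18621 * 0.924 = 17206
75+: 4535 * 0.958 + 5316 * 0.676 = 4345 + 3594 = 7939
Net migration: 0–14 + 150 → 9396; 15–29 − 240 → 13659; 30–44 + 300 → 9009; 45–59 + 230 → 9888; 60–74 + 100 → 17306; 75+ − 110 → 7829
End of period: [9396, 13659, 9009, 9888, 17306, 7829]
Period 3.
Births: 13659 * 0.47 = 6420 ; 9009 * 0.489 = 4405 ⇒ total 10825
15–29: 9396 * 0.96 = 9020
30–44: 13659 * 0.96 = 13113
45–59: 9009 * 0.948 = 8541
60–74: 9888 * 0.924 = 9137
75+: 17306 * 0.958 + 7829 * 0.676 = 16579 + 5292 = 21871
Net migration: 0–14 + 150 → 10975; 15–29 − 240 → 8780; 30–44 + 300 → 13413; 45–59 + 230 → 8771; 60–74 + 100 → 9237; 75+ − 110 → 21761
End of period: [10975, 8780, 13413, 8771, 9237, 21761]
Scenario B total after 3 periods: 72937
Difference B − A = 72937 − 69384 = 3553

3553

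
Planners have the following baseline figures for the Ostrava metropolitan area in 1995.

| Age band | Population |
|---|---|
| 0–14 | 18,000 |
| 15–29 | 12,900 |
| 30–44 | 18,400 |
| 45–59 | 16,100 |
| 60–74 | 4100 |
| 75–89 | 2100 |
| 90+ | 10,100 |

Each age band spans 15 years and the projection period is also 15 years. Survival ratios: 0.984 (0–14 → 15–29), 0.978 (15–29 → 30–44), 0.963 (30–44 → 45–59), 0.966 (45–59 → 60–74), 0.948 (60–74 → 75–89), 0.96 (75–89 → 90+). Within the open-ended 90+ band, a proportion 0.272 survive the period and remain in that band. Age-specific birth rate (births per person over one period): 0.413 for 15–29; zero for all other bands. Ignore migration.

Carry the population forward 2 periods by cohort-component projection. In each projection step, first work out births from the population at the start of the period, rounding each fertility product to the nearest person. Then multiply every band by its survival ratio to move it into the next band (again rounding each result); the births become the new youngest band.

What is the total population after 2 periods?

Call the bands 1 to 7, youngest first.
Period 1.
Births: 12900 × 0.413 = 5328
Band 2: 18000 × 0.984 = 17712
Band 3: 12900 × 0.978 = 12616
Band 4: 18400 × 0.963 = 17719
Band 5: 16100 × 0.966 = 15553
Band 6: 4100 × 0.948 = 3887
Band 7: 2100 × 0.96 + 10100 × 0.272 = 2016 + 2747 = 4763
→ [5328, 17712, 12616, 17719, 15553, 3887, 4763]
Period 2.
Births: 17712 × 0.413 = 7315
Band 2: 5328 × 0.984 = 5243
Band 3: 17712 × 0.978 = 17322
Band 4: 12616 × 0.963 = 12149
Band 5: 17719 × 0.966 = 17117
Band 6: 15553 × 0.948 = 14744
Band 7: 3887 × 0.96 + 4763 × 0.272 = 3732 + 1296 = 5028
→ [7315, 5243, 17322, 12149, 17117, 14744, 5028]
Total after period 2: 7315 + 5243 + 17322 + 12149 + 17117 + 14744 + 5028 = 78918

78918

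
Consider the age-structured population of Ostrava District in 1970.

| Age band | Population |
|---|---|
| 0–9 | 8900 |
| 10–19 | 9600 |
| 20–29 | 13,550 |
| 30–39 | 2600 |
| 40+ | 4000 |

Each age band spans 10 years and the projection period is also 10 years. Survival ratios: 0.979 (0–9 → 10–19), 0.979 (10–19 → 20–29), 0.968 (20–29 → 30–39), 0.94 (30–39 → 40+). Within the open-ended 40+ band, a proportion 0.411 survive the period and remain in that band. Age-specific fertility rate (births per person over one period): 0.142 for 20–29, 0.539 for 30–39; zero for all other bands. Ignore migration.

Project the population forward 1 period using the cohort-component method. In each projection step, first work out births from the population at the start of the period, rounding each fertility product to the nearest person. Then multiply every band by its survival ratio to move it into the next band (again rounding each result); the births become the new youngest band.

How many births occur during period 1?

[period 1]
Births: 13550 × 0.142 = 1924  |  2600 × 0.539 = 1401 — total 3325
10–19: 8900 × 0.979 = 8713
20–29: 9600 × 0.979 = 9398
30–39: 13550 × 0.968 = 13116
40+: 2600 × 0.94 + 4000 × 0.411 = 2444 + 1644 = 4088
End of period: [3325, 8713, 9398, 13116, 4088]

3325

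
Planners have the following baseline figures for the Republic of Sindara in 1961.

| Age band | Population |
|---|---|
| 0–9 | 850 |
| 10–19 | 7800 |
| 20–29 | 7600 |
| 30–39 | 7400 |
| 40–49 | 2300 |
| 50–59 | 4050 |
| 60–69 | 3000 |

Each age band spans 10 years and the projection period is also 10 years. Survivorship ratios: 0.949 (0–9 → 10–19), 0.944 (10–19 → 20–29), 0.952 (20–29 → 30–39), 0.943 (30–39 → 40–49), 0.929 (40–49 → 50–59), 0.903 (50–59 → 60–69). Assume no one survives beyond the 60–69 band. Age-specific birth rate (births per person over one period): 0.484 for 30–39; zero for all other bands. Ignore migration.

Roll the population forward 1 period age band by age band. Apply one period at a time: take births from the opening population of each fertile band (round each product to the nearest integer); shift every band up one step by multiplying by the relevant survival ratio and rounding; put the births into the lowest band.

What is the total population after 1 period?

31759

Call the bands 1 to 7, youngest first.
Period 1:
Births: 7400 × 0.484 = 3582
Band 2: 850 × 0.949 = 807
Band 3: 7800 × 0.944 = 7363
Band 4: 7600 × 0.952 = 7235
Band 5: 7400 × 0.943 = 6978
Band 6: 2300 × 0.929 = 2137
Band 7: 4050 × 0.903 = 3657
Giving 3582 / 807 / 7363 / 7235 / 6978 / 2137 / 3657.
Total after period 1: 3582 + 807 + 7363 + 7235 + 6978 + 2137 + 3657 = 31759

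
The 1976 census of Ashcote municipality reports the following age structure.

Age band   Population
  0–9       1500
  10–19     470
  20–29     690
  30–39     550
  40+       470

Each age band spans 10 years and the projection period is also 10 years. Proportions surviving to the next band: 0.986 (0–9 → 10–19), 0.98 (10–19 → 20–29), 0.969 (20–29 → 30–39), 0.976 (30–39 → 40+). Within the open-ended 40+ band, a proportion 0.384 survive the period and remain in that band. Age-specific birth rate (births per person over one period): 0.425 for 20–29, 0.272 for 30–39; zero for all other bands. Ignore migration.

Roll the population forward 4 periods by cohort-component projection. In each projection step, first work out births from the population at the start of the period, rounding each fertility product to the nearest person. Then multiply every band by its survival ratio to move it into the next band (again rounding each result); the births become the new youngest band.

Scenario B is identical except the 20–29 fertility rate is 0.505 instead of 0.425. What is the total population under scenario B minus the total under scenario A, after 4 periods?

Period 1:
Births: 690 * 0.425 = 293 ; 550 * 0.272 = 150 ⇒ total 443
10–19: 1500 * 0.986 = 1479
20–29: 470 * 0.98 = 461
30–39: 690 * 0.969 = 669
40+: 550 * 0.976 + 470 * 0.384 = 537 + 180 = 717
End of period: [443, 1479, 461, 669, 717]
Period 2:
Births: 461 * 0.425 = 196 ; 669 * 0.272 = 182 ⇒ total 378
10–19: 443 * 0.986 = 437
20–29: 1479 * 0.98 = 1449
30–39: 461 * 0.969 = 447
40+: 669 * 0.976 + 717 * 0.384 = 653 + 275 = 928
End of period: [378, 437, 1449, 447, 928]
Period 3:
Births: 1449 * 0.425 = 616 ; 447 * 0.272 = 122 ⇒ total 738
10–19: 378 * 0.986 = 373
20–29: 437 * 0.98 = 428
30–39: 1449 * 0.969 = 1404
40+: 447 * 0.976 + 928 * 0.384 = 436 + 356 = 792
End of period: [738, 373, 428, 1404, 792]
Period 4:
Births: 428 * 0.425 = 182 ; 1404 * 0.272 = 382 ⇒ total 564
10–19: 738 * 0.986 = 728
20–29: 373 * 0.98 = 366
30–39: 428 * 0.969 = 415
40+: 1404 * 0.976 + 792 * 0.384 = 1370 + 304 = 1674
End of period: [564, 728, 366, 415, 1674]
Scenario A total after 4 periods: 3747
Scenario B projection —
Period 1:
Births: 690 * 0.505 = 348 ; 550 * 0.272 = 150 ⇒ total 498
10–19: 1500 * 0.986 = 1479
20–29: 470 * 0.98 = 461
30–39: 690 * 0.969 = 669
40+: 550 * 0.976 + 470 * 0.384 = 537 + 180 = 717
End of period: [498, 1479, 461, 669, 717]
Period 2:
Births: 461 * 0.505 = 233 ; 669 * 0.272 = 182 ⇒ total 415
10–19: 498 * 0.986 = 491
20–29: 1479 * 0.98 = 1449
30–39: 461 * 0.969 = 447
40+: 669 * 0.976 + 717 * 0.384 = 653 + 275 = 928
End of period: [415, 491, 1449, 447, 928]
Period 3:
Births: 1449 * 0.505 = 732 ; 447 * 0.272 = 122 ⇒ total 854
10–19: 415 * 0.986 = 409
20–29: 491 * 0.98 = 481
30–39: 1449 * 0.969 = 1404
40+: 447 * 0.976 + 928 * 0.384 = 436 + 356 = 792
End of period: [854, 409, 481, 1404, 792]
Period 4:
Births: 481 * 0.505 = 243 ; 1404 * 0.272 = 382 ⇒ total 625
10–19: 854 * 0.986 = 842
20–29: 409 * 0.98 = 401
30–39: 481 * 0.969 = 466
40+: 1404 * 0.976 + 792 * 0.384 = 1370 + 304 = 1674
End of period: [625, 842, 401, 466, 1674]
Scenario B total after 4 periods: 4008
Difference B − A = 4008 − 3747 = 261

261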